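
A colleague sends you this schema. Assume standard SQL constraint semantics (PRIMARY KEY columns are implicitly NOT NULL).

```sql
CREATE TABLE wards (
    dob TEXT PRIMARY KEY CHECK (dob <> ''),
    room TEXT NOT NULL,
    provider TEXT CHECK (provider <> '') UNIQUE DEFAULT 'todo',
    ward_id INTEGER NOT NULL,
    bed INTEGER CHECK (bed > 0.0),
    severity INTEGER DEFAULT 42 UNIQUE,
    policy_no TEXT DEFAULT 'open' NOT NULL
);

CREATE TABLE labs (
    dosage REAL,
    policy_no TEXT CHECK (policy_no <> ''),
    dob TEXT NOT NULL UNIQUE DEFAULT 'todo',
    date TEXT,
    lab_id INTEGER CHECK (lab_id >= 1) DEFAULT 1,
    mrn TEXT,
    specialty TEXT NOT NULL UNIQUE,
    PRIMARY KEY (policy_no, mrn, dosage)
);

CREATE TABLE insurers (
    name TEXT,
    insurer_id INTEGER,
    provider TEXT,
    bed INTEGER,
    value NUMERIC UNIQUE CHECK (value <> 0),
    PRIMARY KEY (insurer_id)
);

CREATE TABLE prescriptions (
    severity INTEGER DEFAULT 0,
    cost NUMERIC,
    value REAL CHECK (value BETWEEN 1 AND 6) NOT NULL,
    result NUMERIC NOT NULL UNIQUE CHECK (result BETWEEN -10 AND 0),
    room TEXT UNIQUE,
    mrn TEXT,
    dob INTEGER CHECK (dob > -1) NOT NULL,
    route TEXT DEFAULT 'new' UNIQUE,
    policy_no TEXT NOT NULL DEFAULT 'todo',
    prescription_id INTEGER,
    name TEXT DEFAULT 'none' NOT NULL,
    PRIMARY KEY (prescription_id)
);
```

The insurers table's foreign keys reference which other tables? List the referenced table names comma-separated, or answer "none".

No column in insurers has a REFERENCES clause.

none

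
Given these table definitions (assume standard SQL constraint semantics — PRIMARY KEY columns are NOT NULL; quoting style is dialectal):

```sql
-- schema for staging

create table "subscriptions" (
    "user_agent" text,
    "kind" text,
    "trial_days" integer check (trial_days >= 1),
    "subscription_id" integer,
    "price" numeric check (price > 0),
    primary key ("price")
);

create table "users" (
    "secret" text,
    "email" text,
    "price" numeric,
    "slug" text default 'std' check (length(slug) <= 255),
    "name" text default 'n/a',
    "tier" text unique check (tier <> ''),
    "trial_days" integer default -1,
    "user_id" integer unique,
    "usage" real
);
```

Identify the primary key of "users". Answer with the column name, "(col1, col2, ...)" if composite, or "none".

none

No column is declared PRIMARY KEY inline, and there is no table-level PRIMARY KEY clause in users.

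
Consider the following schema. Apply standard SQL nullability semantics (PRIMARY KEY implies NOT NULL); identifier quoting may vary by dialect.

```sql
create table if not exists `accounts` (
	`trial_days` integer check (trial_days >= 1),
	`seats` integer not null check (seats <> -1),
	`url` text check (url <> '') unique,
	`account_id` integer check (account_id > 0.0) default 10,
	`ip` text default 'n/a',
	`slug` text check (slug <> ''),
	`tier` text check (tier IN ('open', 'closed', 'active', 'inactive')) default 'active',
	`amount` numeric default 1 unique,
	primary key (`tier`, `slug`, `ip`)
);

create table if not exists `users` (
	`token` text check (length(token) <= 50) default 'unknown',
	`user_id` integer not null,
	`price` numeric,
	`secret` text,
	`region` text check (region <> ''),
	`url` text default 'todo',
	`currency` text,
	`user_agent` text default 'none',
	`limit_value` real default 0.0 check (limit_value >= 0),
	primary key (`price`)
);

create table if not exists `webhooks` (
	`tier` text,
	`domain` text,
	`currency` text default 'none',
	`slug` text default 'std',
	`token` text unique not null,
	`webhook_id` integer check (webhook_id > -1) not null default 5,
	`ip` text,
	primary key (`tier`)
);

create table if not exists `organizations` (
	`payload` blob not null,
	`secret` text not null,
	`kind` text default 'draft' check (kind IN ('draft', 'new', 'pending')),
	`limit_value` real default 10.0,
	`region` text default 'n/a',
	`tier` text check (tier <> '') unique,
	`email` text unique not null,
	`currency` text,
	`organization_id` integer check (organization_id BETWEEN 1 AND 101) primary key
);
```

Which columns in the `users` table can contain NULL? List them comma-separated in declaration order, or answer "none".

token, secret, region, url, currency, user_agent, limit_value

- token: CHECK does not forbid NULL (a CHECK constraint passes when its expression is NULL) → nullable.
- user_id: declared NOT NULL → not nullable.
- price: part of the PRIMARY KEY, which implies NOT NULL → not nullable.
- secret: no NOT NULL constraint applies → nullable.
- region: CHECK does not forbid NULL (a CHECK constraint passes when its expression is NULL) → nullable.
- url: DEFAULT only fills an omitted column; an explicit NULL is still allowed → nullable.
- currency: no NOT NULL constraint applies → nullable.
- user_agent: DEFAULT only fills an omitted column; an explicit NULL is still allowed → nullable.
- limit_value: CHECK does not forbid NULL (a CHECK constraint passes when its expression is NULL) → nullable.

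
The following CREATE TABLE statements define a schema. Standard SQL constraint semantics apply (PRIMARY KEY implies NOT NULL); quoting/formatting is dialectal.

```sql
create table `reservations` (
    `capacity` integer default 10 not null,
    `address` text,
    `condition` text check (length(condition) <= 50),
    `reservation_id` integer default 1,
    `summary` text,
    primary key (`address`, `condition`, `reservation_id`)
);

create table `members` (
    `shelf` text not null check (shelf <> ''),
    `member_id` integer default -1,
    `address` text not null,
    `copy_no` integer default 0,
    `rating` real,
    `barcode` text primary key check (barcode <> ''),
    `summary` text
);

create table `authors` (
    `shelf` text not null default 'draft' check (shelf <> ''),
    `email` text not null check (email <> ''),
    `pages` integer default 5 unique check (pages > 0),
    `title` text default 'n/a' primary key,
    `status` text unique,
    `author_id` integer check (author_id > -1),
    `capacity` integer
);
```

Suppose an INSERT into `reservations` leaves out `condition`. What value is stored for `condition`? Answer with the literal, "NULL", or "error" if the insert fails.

condition has no DEFAULT clause.
Omitting it would insert NULL, but it is part of the PRIMARY KEY, so the INSERT fails.

error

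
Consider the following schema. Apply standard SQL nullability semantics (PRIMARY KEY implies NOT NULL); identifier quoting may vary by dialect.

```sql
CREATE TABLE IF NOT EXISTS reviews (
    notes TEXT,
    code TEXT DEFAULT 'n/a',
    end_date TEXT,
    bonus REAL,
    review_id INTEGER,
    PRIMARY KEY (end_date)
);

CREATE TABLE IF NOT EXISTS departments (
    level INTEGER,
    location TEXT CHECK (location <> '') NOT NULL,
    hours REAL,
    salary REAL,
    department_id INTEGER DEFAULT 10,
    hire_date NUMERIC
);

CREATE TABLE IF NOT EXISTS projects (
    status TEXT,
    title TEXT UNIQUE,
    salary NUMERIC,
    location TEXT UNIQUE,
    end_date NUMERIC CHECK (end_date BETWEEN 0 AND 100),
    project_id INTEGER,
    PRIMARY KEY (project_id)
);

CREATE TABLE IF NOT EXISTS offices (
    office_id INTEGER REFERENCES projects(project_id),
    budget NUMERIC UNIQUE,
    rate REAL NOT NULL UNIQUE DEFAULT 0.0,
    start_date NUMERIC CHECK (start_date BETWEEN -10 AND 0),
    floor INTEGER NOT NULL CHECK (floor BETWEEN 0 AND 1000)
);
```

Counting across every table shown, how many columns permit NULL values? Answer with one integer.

reviews: 4 nullable (notes, code, bonus, review_id — PK (end_date) and explicit NOT NULL columns excluded).
departments: 5 nullable (level, hours, salary, department_id, hire_date — PK none and explicit NOT NULL columns excluded).
projects: 5 nullable (status, title, salary, location, end_date — PK (project_id) and explicit NOT NULL columns excluded).
offices: 3 nullable (office_id, budget, start_date — PK none and explicit NOT NULL columns excluded).
Total: 4 + 5 + 5 + 3 = 17.

17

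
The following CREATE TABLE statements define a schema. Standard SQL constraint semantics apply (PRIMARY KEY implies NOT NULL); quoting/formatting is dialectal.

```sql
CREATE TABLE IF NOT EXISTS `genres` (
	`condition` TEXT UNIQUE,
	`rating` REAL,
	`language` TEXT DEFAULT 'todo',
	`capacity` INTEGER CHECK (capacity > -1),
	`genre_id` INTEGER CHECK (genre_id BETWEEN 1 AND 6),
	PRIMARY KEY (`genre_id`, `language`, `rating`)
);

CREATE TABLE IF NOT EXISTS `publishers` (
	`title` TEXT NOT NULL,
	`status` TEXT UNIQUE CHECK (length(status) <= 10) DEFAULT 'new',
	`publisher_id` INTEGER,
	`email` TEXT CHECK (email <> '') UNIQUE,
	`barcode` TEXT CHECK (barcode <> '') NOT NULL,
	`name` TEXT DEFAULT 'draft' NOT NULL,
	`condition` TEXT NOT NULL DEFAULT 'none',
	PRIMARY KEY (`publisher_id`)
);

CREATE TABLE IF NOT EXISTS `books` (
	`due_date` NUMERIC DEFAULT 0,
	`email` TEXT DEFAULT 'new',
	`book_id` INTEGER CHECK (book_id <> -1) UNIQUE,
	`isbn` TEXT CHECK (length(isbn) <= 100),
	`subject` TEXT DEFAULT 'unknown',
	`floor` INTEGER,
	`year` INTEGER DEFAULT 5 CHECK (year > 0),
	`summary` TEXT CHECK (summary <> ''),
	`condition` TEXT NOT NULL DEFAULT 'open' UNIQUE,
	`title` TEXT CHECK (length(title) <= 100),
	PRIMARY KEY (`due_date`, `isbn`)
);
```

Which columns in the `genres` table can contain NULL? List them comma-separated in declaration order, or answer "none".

- condition: UNIQUE does not imply NOT NULL → nullable.
- rating: part of the PRIMARY KEY, which implies NOT NULL → not nullable.
- language: part of the PRIMARY KEY, which implies NOT NULL → not nullable.
- capacity: CHECK does not forbid NULL (a CHECK constraint passes when its expression is NULL) → nullable.
- genre_id: part of the PRIMARY KEY, which implies NOT NULL → not nullable.

condition, capacity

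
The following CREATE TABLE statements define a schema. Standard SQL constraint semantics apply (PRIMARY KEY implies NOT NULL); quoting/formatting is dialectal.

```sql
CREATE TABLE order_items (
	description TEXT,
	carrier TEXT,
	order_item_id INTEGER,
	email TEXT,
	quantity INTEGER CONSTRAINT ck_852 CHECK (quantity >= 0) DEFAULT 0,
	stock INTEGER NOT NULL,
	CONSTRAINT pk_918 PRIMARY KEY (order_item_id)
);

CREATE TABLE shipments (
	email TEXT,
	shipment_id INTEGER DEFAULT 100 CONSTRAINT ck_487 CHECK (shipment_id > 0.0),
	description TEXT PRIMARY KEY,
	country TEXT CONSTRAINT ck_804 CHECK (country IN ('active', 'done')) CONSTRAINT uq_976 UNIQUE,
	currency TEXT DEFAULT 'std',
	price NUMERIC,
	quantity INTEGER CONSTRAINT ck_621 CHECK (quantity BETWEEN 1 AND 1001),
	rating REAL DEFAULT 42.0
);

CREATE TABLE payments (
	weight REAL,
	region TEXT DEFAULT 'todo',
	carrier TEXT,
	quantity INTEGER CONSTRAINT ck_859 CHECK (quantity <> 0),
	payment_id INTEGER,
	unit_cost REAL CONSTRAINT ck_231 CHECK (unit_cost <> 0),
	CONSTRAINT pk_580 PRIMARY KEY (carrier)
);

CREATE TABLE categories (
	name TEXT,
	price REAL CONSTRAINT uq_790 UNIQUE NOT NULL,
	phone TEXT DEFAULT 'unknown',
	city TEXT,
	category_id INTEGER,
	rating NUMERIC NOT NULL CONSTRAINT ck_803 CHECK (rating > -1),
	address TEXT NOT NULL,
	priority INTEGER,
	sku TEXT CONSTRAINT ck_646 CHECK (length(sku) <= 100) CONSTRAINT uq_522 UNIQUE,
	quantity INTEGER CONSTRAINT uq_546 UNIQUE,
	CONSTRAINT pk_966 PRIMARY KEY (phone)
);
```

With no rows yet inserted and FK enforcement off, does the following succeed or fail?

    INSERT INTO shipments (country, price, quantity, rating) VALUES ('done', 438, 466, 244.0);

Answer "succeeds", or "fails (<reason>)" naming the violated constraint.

fails (NOT NULL on description)

description is omitted from the column list and has no DEFAULT, so it would receive NULL.
But description is part of the PRIMARY KEY (implied NOT NULL).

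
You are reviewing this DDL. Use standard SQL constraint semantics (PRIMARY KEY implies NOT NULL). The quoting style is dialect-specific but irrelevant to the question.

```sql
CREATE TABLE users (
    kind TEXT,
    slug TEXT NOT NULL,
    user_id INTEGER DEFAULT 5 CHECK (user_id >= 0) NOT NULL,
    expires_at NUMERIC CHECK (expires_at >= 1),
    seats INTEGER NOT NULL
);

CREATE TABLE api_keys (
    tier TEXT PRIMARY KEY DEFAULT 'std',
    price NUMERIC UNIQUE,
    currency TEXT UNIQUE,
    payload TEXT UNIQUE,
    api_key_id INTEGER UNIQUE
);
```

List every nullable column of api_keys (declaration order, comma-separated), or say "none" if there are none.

- tier: part of the PRIMARY KEY, which implies NOT NULL → not nullable.
- price: UNIQUE does not imply NOT NULL → nullable.
- currency: UNIQUE does not imply NOT NULL → nullable.
- payload: UNIQUE does not imply NOT NULL → nullable.
- api_key_id: UNIQUE does not imply NOT NULL → nullable.

price, currency, payload, api_key_id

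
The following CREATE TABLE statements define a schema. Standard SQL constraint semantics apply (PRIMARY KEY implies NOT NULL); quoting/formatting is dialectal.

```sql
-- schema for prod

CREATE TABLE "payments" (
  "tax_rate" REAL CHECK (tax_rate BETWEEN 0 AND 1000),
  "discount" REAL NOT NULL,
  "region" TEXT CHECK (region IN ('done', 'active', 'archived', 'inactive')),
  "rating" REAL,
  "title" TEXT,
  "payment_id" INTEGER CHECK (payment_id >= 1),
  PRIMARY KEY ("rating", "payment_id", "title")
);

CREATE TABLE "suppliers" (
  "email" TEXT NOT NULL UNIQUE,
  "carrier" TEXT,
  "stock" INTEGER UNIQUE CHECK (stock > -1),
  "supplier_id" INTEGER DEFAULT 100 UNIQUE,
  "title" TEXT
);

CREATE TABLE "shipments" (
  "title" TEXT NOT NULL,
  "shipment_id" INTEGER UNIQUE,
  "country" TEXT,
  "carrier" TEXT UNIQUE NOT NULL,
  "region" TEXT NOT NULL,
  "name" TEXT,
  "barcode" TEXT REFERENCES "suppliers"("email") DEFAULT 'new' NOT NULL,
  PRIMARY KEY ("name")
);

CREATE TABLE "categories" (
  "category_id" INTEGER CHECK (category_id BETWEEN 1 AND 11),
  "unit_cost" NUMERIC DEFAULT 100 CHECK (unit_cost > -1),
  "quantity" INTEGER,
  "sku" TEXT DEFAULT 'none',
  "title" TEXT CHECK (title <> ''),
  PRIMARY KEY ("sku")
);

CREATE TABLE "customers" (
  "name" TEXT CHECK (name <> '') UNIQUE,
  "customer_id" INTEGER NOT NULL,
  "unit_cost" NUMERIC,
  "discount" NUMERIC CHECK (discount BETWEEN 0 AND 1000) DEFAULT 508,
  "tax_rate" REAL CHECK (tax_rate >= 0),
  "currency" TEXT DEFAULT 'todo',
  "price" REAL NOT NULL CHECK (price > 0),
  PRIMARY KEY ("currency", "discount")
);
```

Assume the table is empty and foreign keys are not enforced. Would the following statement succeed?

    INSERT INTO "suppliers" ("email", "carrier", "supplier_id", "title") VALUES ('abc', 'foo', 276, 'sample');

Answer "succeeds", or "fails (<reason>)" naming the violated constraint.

succeeds

NOT NULL columns: email is supplied.
No constraint is violated.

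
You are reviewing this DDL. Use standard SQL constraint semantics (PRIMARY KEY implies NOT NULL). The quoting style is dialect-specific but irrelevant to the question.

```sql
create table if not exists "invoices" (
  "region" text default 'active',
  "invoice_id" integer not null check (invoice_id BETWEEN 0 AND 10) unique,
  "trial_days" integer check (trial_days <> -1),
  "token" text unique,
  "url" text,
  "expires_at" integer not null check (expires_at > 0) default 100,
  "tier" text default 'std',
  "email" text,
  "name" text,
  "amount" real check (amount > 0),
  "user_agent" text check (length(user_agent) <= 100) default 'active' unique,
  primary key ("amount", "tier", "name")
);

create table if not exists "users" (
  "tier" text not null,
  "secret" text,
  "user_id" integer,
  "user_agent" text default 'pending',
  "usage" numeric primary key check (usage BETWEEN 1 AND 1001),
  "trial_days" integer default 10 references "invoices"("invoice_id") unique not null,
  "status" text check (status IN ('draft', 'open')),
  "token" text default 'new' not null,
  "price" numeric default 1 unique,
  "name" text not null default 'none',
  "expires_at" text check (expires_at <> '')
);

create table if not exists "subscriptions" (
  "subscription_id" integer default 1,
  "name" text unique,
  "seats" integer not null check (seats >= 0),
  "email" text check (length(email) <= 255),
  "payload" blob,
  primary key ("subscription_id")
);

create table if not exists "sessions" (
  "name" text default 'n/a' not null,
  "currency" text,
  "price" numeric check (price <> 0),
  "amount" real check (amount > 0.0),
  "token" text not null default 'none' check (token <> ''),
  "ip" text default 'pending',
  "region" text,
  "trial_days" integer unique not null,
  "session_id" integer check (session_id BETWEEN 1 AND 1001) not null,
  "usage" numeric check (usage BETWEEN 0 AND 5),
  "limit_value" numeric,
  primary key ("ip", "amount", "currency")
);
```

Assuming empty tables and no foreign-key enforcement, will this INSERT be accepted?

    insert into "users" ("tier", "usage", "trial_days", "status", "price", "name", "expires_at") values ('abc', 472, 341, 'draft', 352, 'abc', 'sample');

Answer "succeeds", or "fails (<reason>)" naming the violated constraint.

NOT NULL columns: name is supplied; tier is supplied; token defaults to 'new'; trial_days is supplied; usage is supplied.
CHECK constraints: 472 satisfies (usage BETWEEN 1 AND 1001); 'draft' satisfies (status IN ('draft', 'open')); 'sample' satisfies (expires_at <> '').
No constraint is violated.

succeeds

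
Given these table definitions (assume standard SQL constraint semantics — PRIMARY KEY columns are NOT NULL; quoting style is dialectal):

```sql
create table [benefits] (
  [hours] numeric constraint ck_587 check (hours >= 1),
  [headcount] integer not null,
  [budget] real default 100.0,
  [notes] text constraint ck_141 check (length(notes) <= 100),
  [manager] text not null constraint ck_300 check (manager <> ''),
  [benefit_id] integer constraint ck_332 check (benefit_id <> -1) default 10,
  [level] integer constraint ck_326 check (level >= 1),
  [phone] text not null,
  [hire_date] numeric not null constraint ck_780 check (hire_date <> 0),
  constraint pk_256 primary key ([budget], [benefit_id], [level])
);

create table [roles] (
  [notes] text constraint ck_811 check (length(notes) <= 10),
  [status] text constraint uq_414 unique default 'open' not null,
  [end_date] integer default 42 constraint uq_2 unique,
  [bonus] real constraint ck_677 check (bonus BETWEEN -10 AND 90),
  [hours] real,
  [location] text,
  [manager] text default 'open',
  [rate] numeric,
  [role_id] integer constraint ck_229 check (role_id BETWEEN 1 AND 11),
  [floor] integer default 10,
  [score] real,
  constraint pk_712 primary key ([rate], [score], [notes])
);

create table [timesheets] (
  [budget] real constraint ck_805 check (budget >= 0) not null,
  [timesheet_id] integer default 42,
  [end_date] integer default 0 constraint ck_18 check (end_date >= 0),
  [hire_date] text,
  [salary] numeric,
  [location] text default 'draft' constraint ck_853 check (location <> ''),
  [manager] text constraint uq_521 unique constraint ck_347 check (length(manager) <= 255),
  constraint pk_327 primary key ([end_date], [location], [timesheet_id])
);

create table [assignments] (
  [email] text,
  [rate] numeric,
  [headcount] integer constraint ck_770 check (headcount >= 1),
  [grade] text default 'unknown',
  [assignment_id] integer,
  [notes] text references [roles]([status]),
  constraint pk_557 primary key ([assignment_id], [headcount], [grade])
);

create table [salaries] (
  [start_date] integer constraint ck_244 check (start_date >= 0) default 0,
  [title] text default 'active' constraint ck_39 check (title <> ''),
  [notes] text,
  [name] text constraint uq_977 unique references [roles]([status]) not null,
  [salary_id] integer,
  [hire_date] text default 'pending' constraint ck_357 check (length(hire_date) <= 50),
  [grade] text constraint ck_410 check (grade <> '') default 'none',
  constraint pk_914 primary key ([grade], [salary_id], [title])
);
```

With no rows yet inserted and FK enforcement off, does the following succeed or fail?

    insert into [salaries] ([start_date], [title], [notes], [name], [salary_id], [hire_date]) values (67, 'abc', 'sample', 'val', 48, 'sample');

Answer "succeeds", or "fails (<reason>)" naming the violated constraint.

NOT NULL columns: grade defaults to 'none'; name is supplied; salary_id is supplied; title is supplied.
CHECK constraints: 67 satisfies (start_date >= 0); 'abc' satisfies (title <> ''); 'sample' satisfies (length(hire_date) <= 50).
No constraint is violated.

succeeds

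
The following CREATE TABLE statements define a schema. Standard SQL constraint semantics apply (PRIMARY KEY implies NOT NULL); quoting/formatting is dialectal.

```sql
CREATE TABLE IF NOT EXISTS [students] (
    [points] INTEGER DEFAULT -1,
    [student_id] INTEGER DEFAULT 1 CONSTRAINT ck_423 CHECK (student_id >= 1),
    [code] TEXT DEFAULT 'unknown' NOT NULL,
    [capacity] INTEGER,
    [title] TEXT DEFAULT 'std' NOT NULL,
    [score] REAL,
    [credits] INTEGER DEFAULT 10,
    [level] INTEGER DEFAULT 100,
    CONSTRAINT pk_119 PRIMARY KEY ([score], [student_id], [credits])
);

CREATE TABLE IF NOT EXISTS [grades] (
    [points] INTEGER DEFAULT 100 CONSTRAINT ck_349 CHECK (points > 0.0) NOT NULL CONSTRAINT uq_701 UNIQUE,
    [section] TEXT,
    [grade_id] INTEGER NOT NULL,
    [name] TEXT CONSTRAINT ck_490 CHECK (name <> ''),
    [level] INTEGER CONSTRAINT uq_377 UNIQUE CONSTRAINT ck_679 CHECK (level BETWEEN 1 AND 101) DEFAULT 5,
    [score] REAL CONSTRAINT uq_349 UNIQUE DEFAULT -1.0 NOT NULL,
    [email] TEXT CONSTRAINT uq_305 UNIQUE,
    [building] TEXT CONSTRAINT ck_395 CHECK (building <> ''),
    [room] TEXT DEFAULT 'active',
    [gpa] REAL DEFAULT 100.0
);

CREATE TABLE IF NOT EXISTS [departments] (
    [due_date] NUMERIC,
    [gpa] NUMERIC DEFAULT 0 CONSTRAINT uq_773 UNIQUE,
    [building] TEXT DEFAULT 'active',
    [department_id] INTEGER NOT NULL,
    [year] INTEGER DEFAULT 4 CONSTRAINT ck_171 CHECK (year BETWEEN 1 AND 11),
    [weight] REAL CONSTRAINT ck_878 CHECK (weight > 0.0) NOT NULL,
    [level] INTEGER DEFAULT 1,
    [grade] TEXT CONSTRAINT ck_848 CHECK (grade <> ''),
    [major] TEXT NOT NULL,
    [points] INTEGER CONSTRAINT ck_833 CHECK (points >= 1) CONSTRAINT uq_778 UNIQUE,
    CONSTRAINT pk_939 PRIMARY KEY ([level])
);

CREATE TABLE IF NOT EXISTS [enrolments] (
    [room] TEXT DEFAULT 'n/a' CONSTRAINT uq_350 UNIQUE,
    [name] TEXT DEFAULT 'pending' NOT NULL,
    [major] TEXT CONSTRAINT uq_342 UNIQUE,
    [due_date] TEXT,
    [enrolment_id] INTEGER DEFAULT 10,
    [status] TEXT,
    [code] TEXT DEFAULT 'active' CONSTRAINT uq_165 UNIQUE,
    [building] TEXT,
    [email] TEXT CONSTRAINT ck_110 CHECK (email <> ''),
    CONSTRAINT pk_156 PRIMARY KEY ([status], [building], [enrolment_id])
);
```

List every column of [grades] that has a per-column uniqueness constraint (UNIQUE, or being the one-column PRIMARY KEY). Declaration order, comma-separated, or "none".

points, level, score, email

- points: declared UNIQUE → unique.
- section: no UNIQUE or single-column PK constraint.
- grade_id: no UNIQUE or single-column PK constraint.
- name: no UNIQUE or single-column PK constraint.
- level: declared UNIQUE → unique.
- score: declared UNIQUE → unique.
- email: declared UNIQUE → unique.
- building: no UNIQUE or single-column PK constraint.
- room: no UNIQUE or single-column PK constraint.
- gpa: no UNIQUE or single-column PK constraint.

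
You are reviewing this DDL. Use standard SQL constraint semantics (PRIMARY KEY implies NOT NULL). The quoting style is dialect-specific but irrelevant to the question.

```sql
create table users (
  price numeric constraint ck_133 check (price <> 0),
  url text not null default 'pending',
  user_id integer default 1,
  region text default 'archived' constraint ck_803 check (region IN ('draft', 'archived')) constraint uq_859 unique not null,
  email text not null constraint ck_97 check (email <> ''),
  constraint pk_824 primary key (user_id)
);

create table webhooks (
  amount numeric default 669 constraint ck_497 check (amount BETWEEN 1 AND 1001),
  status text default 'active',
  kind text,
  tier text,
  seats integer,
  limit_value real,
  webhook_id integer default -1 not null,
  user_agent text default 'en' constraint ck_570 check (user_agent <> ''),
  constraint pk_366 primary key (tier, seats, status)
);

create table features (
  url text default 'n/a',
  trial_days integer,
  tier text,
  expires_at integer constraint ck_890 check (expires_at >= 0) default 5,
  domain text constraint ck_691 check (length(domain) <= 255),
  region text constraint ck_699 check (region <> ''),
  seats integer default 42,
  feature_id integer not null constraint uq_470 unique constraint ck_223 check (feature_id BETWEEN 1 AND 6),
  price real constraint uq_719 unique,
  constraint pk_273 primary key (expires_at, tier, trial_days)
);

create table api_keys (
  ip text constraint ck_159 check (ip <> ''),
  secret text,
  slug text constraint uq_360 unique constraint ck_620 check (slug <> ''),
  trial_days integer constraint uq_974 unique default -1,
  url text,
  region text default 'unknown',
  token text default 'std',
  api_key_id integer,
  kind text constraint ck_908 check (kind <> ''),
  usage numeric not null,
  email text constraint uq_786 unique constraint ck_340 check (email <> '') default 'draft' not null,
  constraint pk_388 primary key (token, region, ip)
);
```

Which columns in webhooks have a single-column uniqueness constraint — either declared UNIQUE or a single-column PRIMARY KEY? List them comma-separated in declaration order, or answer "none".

none

- amount: no UNIQUE or single-column PK constraint.
- status: part of a composite PRIMARY KEY — only the tuple is unique, not this column on its own.
- kind: no UNIQUE or single-column PK constraint.
- tier: part of a composite PRIMARY KEY — only the tuple is unique, not this column on its own.
- seats: part of a composite PRIMARY KEY — only the tuple is unique, not this column on its own.
- limit_value: no UNIQUE or single-column PK constraint.
- webhook_id: no UNIQUE or single-column PK constraint.
- user_agent: no UNIQUE or single-column PK constraint.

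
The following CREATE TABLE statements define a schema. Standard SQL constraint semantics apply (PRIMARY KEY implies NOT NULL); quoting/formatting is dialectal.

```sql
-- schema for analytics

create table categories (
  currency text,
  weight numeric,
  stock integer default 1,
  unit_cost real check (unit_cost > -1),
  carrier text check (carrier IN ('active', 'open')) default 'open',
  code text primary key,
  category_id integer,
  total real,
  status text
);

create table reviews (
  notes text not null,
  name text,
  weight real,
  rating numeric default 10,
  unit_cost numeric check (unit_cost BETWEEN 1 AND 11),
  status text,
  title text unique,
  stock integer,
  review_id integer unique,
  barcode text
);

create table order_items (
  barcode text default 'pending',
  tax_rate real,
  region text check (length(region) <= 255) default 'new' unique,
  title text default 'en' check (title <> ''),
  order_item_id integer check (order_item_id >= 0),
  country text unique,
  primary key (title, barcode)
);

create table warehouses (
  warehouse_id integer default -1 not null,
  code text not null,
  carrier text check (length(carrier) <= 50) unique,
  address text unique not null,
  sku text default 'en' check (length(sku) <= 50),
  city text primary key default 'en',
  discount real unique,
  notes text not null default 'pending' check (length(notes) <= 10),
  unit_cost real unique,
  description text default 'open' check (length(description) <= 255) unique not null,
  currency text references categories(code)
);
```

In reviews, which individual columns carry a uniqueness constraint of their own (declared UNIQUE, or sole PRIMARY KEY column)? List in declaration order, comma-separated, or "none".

- notes: no UNIQUE or single-column PK constraint.
- name: no UNIQUE or single-column PK constraint.
- weight: no UNIQUE or single-column PK constraint.
- rating: no UNIQUE or single-column PK constraint.
- unit_cost: no UNIQUE or single-column PK constraint.
- status: no UNIQUE or single-column PK constraint.
- title: declared UNIQUE → unique.
- stock: no UNIQUE or single-column PK constraint.
- review_id: declared UNIQUE → unique.
- barcode: no UNIQUE or single-column PK constraint.

title, review_id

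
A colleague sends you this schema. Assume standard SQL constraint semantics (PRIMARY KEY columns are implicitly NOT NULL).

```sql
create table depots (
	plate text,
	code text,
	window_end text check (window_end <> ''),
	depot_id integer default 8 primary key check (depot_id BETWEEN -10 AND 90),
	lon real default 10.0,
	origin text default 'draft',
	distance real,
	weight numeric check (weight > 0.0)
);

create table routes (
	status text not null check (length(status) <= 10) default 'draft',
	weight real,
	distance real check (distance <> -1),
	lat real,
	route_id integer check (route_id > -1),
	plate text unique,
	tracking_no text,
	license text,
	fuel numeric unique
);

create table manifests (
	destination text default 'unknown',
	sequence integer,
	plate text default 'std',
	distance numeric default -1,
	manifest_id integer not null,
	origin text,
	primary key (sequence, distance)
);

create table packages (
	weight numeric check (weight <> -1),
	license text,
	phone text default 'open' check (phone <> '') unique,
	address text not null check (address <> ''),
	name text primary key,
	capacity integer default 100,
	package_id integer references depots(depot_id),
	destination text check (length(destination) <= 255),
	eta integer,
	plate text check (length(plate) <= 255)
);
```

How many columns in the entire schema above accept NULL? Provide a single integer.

26

depots: 7 nullable (plate, code, window_end, lon, origin, distance, weight — PK (depot_id) and explicit NOT NULL columns excluded).
routes: 8 nullable (weight, distance, lat, route_id, plate, tracking_no, license, fuel — PK none and explicit NOT NULL columns excluded).
manifests: 3 nullable (destination, plate, origin — PK (sequence, distance) and explicit NOT NULL columns excluded).
packages: 8 nullable (weight, license, phone, capacity, package_id, destination, eta, plate — PK (name) and explicit NOT NULL columns excluded).
Total: 7 + 8 + 3 + 8 = 26.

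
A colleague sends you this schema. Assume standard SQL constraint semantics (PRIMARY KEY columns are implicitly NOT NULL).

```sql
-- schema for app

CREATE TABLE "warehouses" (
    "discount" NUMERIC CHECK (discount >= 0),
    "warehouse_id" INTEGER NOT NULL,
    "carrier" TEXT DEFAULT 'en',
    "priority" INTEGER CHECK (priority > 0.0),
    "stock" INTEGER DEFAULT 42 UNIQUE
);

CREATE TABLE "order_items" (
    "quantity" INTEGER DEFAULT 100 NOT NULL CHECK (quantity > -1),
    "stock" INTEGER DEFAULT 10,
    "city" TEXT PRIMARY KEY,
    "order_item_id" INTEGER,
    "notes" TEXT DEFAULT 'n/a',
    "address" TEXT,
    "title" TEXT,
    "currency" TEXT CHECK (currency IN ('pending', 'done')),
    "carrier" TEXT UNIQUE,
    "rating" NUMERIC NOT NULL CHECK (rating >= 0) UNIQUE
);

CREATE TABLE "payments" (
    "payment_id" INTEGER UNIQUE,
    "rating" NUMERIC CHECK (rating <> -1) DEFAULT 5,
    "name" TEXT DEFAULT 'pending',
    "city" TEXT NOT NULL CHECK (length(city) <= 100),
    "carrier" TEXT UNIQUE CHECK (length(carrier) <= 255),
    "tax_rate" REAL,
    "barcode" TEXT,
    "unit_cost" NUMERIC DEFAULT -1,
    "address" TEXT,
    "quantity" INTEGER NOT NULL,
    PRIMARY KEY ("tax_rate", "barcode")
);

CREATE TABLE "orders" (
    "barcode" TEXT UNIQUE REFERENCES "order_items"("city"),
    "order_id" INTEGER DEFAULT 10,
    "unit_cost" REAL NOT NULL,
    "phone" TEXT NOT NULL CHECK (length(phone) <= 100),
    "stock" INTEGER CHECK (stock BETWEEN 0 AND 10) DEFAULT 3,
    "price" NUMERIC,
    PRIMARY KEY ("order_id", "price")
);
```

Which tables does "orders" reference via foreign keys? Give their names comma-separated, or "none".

order_items

- barcode REFERENCES order_items(city).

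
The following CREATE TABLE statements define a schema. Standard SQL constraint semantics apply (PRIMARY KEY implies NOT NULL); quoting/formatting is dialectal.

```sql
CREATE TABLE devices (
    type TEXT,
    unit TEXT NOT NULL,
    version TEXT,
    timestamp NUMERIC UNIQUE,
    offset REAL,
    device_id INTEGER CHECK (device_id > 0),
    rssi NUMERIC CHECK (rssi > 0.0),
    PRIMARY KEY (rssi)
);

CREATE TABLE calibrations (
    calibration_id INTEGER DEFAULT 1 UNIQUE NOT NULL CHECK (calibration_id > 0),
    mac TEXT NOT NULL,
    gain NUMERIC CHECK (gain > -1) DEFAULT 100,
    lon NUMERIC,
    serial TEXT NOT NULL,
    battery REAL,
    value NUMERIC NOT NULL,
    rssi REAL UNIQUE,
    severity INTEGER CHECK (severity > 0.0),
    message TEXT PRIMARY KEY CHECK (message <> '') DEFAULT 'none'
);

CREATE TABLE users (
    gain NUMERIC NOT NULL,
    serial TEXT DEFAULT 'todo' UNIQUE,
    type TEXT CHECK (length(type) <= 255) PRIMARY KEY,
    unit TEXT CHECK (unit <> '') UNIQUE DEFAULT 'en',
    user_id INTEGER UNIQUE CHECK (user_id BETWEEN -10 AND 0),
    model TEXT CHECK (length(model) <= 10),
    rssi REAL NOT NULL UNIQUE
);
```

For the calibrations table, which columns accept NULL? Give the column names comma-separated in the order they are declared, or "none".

- calibration_id: declared NOT NULL → not nullable.
- mac: declared NOT NULL → not nullable.
- gain: CHECK does not forbid NULL (a CHECK constraint passes when its expression is NULL) → nullable.
- lon: no NOT NULL constraint applies → nullable.
- serial: declared NOT NULL → not nullable.
- battery: no NOT NULL constraint applies → nullable.
- value: declared NOT NULL → not nullable.
- rssi: UNIQUE does not imply NOT NULL → nullable.
- severity: CHECK does not forbid NULL (a CHECK constraint passes when its expression is NULL) → nullable.
- message: part of the PRIMARY KEY, which implies NOT NULL → not nullable.

gain, lon, battery, rssi, severity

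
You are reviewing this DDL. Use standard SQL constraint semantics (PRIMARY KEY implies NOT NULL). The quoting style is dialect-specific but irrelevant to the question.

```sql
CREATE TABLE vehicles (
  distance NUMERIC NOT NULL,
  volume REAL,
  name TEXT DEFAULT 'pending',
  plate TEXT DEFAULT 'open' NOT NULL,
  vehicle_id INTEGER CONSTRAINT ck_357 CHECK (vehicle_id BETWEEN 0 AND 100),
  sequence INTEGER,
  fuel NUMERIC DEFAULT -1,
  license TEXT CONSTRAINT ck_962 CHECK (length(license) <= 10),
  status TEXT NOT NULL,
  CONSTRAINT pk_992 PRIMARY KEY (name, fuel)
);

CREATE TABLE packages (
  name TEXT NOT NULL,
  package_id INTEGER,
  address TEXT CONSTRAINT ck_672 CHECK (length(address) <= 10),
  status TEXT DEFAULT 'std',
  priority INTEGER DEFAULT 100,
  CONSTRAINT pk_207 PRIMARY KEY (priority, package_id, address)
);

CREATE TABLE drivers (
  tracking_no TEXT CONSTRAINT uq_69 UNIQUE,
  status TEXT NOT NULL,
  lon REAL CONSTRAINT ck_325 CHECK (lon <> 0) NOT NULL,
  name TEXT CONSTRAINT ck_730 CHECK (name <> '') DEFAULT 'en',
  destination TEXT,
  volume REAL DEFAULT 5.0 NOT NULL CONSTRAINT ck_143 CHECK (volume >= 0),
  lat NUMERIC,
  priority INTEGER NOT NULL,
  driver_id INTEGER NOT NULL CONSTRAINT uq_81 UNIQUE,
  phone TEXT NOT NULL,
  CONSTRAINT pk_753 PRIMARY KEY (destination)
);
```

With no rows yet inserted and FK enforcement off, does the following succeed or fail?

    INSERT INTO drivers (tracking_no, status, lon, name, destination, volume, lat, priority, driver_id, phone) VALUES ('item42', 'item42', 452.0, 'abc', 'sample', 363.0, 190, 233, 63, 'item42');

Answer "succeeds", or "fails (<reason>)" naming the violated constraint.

NOT NULL columns: destination is supplied; driver_id is supplied; lon is supplied; phone is supplied; priority is supplied; status is supplied; volume is supplied.
CHECK constraints: 452.0 satisfies (lon <> 0); 'abc' satisfies (name <> ''); 363.0 satisfies (volume >= 0).
No constraint is violated.

succeeds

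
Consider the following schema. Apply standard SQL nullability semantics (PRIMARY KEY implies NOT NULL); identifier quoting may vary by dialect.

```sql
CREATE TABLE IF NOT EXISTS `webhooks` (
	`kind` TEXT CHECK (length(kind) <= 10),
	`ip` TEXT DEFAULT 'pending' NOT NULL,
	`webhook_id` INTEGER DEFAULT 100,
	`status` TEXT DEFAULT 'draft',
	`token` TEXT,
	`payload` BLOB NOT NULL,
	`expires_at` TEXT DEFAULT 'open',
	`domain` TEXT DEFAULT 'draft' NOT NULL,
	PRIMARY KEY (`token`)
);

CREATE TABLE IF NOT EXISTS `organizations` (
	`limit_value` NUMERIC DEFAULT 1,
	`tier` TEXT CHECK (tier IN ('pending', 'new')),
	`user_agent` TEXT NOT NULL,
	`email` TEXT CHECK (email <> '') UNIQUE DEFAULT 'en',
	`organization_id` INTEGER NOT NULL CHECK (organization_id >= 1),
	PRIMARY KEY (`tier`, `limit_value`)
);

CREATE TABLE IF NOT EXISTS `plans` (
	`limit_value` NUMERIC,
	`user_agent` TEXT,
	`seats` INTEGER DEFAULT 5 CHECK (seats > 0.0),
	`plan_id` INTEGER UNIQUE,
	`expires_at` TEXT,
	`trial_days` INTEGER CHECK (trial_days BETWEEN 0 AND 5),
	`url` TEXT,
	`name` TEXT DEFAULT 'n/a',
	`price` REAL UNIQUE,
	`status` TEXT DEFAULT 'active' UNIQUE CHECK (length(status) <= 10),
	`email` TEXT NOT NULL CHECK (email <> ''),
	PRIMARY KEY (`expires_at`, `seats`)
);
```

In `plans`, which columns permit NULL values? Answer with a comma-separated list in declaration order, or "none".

- limit_value: no NOT NULL constraint applies → nullable.
- user_agent: no NOT NULL constraint applies → nullable.
- seats: part of the PRIMARY KEY, which implies NOT NULL → not nullable.
- plan_id: UNIQUE does not imply NOT NULL → nullable.
- expires_at: part of the PRIMARY KEY, which implies NOT NULL → not nullable.
- trial_days: CHECK does not forbid NULL (a CHECK constraint passes when its expression is NULL) → nullable.
- url: no NOT NULL constraint applies → nullable.
- name: DEFAULT only fills an omitted column; an explicit NULL is still allowed → nullable.
- price: UNIQUE does not imply NOT NULL → nullable.
- status: CHECK does not forbid NULL (a CHECK constraint passes when its expression is NULL) → nullable.
- email: declared NOT NULL → not nullable.

limit_value, user_agent, plan_id, trial_days, url, name, price, status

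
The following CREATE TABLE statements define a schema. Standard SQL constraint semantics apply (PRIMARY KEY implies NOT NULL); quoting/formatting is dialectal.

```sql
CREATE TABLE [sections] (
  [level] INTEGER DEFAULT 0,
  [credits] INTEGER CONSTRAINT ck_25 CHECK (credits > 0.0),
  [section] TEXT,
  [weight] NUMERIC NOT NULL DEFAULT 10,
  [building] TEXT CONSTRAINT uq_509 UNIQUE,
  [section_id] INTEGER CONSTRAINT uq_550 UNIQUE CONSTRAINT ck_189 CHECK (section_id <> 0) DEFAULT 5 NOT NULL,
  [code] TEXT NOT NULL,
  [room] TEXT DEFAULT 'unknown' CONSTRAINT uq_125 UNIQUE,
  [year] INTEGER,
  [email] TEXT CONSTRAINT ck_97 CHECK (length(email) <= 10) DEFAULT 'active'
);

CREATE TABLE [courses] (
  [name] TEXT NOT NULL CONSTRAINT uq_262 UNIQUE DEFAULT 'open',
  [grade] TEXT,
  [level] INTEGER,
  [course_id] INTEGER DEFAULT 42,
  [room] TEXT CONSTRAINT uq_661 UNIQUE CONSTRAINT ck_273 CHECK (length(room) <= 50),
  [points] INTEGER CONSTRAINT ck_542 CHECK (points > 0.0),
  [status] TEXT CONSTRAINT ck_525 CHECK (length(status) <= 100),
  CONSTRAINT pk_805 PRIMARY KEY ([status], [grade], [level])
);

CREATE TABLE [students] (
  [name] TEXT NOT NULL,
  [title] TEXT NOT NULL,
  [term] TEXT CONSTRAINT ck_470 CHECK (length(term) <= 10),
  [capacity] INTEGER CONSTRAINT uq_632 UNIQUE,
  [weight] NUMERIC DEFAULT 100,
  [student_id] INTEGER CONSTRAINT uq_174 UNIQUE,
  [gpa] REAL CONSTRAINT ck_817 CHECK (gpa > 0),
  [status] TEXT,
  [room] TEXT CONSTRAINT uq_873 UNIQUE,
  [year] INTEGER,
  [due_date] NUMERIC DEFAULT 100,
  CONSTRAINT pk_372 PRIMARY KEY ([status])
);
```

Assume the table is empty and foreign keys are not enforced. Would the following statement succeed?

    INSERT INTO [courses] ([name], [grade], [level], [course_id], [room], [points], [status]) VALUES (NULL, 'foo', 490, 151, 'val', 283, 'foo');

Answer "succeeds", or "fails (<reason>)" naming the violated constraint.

fails (NOT NULL on name)

name is explicitly set to NULL, but name is declared NOT NULL.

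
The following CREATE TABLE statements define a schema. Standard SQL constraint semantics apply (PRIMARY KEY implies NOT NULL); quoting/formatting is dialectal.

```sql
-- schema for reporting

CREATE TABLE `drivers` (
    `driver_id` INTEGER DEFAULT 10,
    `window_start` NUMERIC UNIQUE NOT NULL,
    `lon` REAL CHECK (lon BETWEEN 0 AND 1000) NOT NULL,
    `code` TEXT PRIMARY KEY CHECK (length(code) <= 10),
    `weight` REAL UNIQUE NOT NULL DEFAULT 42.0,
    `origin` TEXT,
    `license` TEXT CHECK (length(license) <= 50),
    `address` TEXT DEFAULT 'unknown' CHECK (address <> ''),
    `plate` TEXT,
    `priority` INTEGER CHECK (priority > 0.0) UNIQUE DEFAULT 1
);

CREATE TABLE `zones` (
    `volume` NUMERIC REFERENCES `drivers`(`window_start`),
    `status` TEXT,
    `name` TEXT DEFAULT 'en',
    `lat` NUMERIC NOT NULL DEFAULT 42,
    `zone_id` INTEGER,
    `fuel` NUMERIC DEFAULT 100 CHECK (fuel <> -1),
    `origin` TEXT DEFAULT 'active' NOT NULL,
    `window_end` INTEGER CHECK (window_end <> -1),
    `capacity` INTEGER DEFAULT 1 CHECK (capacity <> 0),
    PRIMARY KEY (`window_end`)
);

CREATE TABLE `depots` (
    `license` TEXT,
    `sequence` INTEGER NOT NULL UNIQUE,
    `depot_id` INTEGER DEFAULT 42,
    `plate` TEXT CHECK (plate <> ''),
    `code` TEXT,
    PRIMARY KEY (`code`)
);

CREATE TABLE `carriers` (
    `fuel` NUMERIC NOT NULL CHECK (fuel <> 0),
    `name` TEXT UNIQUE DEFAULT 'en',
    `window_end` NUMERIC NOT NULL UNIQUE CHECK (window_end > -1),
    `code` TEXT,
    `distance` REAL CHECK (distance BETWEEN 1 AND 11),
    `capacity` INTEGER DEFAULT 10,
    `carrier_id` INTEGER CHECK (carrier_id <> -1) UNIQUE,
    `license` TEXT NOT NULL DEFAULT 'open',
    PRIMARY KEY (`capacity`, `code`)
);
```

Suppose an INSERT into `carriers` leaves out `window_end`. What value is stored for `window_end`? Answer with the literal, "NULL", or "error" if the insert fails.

error

window_end has no DEFAULT clause.
Omitting it would insert NULL, but it is declared NOT NULL, so the INSERT fails.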